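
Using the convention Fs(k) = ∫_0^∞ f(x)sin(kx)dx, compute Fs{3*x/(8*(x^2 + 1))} 3*pi*exp(-k)/16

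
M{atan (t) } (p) -pi * sec (pi * p/2) / (2 * p) 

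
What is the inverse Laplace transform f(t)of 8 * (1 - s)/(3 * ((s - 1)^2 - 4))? -8 * exp(t) * cosh(2 * t)/3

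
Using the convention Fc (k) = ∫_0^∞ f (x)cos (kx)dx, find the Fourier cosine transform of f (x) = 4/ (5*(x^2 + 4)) pi*exp (-2*k)/5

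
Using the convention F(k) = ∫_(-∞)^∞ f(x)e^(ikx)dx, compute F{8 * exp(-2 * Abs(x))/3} 32/(3 * (k^2 + 4))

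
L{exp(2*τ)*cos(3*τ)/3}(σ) (σ - 2)/(3*((σ - 2)^2 + 9))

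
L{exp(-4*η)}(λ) 1/(λ + 4)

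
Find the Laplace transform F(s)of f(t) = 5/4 5/(4*s)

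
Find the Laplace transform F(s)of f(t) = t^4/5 24/(5*s^5)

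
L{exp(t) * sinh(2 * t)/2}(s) 1/((s - 1)^2 - 4)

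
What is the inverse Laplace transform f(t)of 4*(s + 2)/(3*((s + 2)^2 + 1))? 4*exp(-2*t)*cos(t)/3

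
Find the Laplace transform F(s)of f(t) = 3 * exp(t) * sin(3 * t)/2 9/(2 * ((s - 1)^2 + 9))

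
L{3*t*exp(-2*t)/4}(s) 3/(4*(s+2)^2)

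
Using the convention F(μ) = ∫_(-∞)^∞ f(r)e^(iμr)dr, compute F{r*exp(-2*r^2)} sqrt(2)*I*sqrt(pi)*μ*exp(-μ^2/8)/8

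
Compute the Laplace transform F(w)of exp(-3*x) 1/(w + 3)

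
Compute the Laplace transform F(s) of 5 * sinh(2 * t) 10/(s^2-4) 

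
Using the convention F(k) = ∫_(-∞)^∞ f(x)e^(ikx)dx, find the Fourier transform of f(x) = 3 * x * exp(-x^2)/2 3 * I * sqrt(pi) * k * exp(-k^2/4)/4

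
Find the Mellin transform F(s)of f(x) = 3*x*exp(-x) 3*gamma(s + 1)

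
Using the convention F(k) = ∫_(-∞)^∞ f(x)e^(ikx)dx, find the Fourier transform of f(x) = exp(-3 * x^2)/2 sqrt(3) * sqrt(pi) * exp(-k^2/12)/6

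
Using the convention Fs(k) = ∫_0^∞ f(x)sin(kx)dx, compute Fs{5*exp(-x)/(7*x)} 5*atan(k)/7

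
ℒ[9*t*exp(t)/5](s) 9/(5*(s - 1)^2)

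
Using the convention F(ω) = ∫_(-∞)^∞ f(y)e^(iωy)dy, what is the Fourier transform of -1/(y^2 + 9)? -pi*exp(-3*Abs(ω))/3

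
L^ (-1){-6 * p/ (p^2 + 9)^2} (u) -u * sin (3 * u)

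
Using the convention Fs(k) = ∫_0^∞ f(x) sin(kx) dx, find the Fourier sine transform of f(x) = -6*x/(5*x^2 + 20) -3*pi*exp(-2*k) /5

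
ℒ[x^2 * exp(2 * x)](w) 2/(w - 2)^3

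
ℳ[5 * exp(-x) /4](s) 5 * gamma(s) /4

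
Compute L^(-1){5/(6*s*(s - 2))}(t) 5*exp(t)*sinh(t)/6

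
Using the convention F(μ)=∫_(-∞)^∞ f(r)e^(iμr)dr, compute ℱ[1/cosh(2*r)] pi/(2*cosh(pi*μ/4))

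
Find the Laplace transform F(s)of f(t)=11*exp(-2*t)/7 11/(7*(s + 2))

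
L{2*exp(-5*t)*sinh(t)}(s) 2/((s + 5)^2-1)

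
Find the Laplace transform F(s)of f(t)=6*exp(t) 6/(s - 1)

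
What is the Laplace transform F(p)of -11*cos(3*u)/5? -11*p/(5*p^2 + 45)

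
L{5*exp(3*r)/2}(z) 5/(2*(z - 3))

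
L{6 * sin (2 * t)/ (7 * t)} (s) 6 * atan (2/s)/7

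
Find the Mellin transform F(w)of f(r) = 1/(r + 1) pi * csc(pi * w)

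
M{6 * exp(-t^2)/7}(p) 3 * gamma(p/2)/7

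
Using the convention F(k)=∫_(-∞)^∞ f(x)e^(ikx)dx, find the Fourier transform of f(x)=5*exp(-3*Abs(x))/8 15/(4*(k^2 + 9))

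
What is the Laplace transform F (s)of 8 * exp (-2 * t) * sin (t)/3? 8/ (3 * ( (s + 2)^2 + 1))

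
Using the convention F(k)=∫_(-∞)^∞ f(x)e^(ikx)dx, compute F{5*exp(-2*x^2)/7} 5*sqrt(2)*sqrt(pi)*exp(-k^2/8)/14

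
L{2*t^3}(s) 12/s^4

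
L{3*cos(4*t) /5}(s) 3*s/(5*(s^2 + 16) ) 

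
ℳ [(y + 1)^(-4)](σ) gamma(σ)*gamma(4 - σ)/6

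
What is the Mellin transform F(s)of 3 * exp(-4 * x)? 3 * gamma(s)/4^s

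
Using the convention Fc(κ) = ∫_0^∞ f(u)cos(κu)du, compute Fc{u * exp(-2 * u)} (4 - κ^2)/(κ^2 + 4)^2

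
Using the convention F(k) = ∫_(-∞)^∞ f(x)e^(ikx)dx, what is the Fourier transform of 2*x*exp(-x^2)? I*sqrt(pi)*k*exp(-k^2/4)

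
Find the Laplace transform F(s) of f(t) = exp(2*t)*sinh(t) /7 1/(7*((s - 2) ^2 - 1) ) 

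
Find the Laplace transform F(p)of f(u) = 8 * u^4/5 192/(5 * p^5)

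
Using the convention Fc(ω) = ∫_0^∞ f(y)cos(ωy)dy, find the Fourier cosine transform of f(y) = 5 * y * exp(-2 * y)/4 5 * (4 - ω^2)/(4 * (ω^2 + 4)^2)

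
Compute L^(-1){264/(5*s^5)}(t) 11*t^4/5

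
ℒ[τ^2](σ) 2/σ^3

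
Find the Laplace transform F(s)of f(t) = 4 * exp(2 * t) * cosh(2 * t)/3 4 * (s - 2)/(3 * s * (s - 4))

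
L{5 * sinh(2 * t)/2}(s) 5/(s^2-4)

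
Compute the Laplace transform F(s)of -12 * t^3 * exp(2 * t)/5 -72/(5 * (s - 2)^4)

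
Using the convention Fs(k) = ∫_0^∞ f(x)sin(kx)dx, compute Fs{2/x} pi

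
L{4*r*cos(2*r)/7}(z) 4*(z^2 - 4)/(7*(z^2 + 4)^2)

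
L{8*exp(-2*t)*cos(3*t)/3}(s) 8*(s + 2)/(3*((s + 2)^2 + 9))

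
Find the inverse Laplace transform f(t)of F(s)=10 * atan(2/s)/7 10 * sin(2 * t)/(7 * t)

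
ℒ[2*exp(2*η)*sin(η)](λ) 2/((λ - 2)^2 + 1)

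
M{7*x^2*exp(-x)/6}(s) 7*gamma(s + 2)/6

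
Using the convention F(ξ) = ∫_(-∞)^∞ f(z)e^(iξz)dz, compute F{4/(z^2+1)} 4 * pi * exp(-Abs(ξ))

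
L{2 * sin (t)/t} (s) 2 * atan (1/s)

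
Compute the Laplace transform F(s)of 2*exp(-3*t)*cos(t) 2*(s+3)/((s+3)^2+1)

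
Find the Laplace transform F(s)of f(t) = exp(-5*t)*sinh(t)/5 1/(5*((s + 5)^2 - 1))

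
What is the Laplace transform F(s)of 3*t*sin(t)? 6*s/(s^2 + 1)^2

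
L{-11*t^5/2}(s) -660/s^6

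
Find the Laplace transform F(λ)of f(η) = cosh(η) λ/(λ^2 - 1)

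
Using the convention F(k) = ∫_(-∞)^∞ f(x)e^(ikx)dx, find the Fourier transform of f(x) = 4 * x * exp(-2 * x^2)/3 sqrt(2) * I * sqrt(pi) * k * exp(-k^2/8)/6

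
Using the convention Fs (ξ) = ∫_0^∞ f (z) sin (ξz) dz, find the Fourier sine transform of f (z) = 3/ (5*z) 3*pi/10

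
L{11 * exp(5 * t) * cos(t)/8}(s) 11 * (s - 5)/(8 * ((s - 5)^2+1))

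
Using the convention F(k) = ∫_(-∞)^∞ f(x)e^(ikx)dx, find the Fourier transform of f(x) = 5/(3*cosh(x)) 5*pi/(3*cosh(pi*k/2))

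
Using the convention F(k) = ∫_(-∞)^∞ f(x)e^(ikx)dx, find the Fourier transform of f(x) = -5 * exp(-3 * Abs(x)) -30/(k^2 + 9)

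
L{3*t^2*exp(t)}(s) 6/(s - 1)^3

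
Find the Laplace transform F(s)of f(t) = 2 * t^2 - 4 4/s^3 - 4/s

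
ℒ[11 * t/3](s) 11/(3 * s^2)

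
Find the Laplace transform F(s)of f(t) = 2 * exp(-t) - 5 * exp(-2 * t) 2/(s + 1) - 5/(s + 2)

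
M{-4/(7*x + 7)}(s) -4*pi*csc(pi*s)/7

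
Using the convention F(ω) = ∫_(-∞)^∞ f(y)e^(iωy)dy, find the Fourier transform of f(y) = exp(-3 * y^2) sqrt(3) * sqrt(pi) * exp(-ω^2/12)/3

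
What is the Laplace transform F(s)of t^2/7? 2/(7 * s^3)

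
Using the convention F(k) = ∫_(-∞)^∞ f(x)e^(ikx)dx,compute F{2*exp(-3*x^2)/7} 2*sqrt(3)*sqrt(pi)*exp(-k^2/12)/21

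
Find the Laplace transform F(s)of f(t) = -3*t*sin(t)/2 -3*s/(s^2 + 1)^2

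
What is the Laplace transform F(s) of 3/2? 3/(2*s) 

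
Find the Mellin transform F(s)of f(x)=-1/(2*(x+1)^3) -pi*(s - 2)*(s - 1)/(4*sin(pi*s))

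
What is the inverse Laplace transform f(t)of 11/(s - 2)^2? 11*t*exp(2*t)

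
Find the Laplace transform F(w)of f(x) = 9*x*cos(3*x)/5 9*(w^2 - 9)/(5*(w^2 + 9)^2)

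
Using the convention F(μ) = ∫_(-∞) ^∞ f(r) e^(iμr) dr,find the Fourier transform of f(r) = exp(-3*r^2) sqrt(3)*sqrt(pi)*exp(-μ^2/12) /3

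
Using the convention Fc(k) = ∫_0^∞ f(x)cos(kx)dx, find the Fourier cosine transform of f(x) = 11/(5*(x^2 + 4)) 11*pi*exp(-2*k)/20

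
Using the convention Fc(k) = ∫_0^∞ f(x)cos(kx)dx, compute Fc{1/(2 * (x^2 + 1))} pi * exp(-k)/4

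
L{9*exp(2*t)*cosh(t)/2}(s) 9*(s - 2)/(2*((s - 2)^2 - 1))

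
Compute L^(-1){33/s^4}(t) 11*t^3/2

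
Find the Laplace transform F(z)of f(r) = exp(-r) 1/(z + 1)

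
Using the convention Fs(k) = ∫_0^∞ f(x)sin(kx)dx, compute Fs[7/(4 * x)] 7 * pi/8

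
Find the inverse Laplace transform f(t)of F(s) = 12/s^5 t^4/2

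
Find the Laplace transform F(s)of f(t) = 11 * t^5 1320/s^6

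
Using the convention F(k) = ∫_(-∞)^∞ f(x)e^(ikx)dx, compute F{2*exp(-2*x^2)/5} sqrt(2)*sqrt(pi)*exp(-k^2/8)/5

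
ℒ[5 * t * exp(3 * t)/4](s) 5/(4 * (s - 3)^2)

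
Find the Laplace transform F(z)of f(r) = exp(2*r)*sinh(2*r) 2/(z*(z - 4))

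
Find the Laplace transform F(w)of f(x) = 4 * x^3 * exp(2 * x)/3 8/(w - 2)^4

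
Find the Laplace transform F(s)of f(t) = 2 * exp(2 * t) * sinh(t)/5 2/(5 * ((s - 2)^2-1))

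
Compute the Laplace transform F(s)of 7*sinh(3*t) 21/(s^2 - 9)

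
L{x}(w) w^(-2)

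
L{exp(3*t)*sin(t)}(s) 1/((s - 3)^2 + 1)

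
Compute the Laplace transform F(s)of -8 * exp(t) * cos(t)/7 8 * (1 - s)/(7 * ((s - 1)^2+1))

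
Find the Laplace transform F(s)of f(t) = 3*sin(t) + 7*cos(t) 7*s/(s^2 + 1) + 3/(s^2 + 1)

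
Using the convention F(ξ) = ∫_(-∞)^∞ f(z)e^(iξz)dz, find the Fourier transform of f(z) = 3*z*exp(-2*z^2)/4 3*sqrt(2)*I*sqrt(pi)*ξ*exp(-ξ^2/8)/32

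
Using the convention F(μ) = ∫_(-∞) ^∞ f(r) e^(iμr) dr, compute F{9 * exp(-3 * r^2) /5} 3 * sqrt(3) * sqrt(pi) * exp(-μ^2/12) /5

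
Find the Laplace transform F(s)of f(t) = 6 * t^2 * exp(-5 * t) 12/(s + 5)^3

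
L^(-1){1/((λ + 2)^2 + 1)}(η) exp(-2*η)*sin(η)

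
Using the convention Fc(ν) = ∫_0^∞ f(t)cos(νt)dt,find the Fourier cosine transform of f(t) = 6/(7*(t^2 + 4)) 3*pi*exp(-2*ν)/14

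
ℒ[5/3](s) 5/(3*s)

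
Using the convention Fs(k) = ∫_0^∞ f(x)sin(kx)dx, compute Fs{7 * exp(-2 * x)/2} 7 * k/(2 * (k^2+4))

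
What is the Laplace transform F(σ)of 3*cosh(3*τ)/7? 3*σ/(7*(σ^2 - 9))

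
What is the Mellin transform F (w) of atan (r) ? -pi*sec (pi*w/2) / (2*w) 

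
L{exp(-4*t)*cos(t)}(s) (s + 4)/((s + 4)^2 + 1)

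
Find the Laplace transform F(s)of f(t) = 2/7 2/(7*s)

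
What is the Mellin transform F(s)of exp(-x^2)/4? gamma(s/2)/8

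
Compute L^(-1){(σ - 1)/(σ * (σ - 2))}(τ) exp(τ) * cosh(τ)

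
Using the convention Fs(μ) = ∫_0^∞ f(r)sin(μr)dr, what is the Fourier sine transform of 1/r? pi/2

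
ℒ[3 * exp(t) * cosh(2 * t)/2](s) 3 * (s - 1)/(2 * ((s - 1)^2 - 4))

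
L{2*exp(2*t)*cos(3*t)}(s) 2*(s - 2)/((s - 2)^2 + 9)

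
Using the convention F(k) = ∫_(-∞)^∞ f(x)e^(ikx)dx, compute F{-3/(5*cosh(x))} -3*pi/(5*cosh(pi*k/2))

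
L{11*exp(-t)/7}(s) 11/(7*(s+1))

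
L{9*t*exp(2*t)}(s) 9/(s - 2)^2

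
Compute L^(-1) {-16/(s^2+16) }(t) -4*sin(4*t) 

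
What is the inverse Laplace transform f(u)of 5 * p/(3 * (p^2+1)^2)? 5 * u * sin(u)/6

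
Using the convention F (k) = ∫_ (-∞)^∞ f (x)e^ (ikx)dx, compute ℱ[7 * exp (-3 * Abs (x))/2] 21/ (k^2 + 9)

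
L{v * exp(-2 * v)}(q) (q + 2)^(-2)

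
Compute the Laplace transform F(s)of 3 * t 3/s^2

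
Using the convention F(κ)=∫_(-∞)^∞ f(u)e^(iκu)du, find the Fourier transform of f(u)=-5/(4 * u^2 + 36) -5 * pi * exp(-3 * Abs(κ))/12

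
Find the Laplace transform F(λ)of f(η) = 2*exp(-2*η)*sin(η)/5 2/(5*((λ+2)^2+1))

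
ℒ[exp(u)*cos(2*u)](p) (p - 1) /((p - 1) ^2 + 4) 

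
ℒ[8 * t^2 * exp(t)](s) 16/(s - 1)^3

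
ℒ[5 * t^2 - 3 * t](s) 10/s^3 - 3/s^2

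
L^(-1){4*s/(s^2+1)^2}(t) 2*t*sin(t)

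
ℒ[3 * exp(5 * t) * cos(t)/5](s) 3 * (s - 5)/(5 * ((s - 5)^2 + 1))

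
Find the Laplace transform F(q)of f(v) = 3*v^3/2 9/q^4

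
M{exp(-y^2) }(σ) gamma(σ/2) /2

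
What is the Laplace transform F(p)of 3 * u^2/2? 3/p^3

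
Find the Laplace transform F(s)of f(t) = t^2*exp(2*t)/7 2/(7*(s - 2)^3)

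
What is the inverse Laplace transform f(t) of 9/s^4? 3 * t^3/2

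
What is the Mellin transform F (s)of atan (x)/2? -pi * sec (pi * s/2)/ (4 * s)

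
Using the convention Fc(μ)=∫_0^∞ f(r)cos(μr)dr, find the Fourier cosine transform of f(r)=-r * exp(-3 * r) (μ^2-9)/(μ^2+9)^2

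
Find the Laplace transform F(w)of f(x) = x w^(-2)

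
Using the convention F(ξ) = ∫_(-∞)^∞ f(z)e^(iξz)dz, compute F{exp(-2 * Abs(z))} 4/(ξ^2 + 4)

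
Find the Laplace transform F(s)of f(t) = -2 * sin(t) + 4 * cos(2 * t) 4 * s/(s^2 + 4) - 2/(s^2 + 1)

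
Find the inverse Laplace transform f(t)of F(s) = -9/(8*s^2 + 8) -9*sin(t)/8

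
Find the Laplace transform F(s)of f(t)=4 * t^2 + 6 6/s + 8/s^3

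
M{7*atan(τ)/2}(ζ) -7*pi*sec(pi*ζ/2)/(4*ζ)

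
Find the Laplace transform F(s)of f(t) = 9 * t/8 9/(8 * s^2)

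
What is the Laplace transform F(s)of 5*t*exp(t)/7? 5/(7*(s - 1)^2)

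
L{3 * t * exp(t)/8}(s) 3/(8 * (s - 1)^2)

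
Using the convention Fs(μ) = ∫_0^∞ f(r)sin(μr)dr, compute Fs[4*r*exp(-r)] 8*μ/(μ^2 + 1)^2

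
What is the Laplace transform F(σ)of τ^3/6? σ^(-4)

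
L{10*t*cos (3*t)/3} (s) 10*(s^2-9)/ (3*(s^2 + 9)^2)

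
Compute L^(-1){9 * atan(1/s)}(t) 9 * sin(t)/t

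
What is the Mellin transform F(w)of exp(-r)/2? gamma(w)/2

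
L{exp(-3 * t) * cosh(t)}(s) (s+3)/((s+3)^2-1)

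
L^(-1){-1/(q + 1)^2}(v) -v * exp(-v)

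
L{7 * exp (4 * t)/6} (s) 7/ (6 * (s - 4))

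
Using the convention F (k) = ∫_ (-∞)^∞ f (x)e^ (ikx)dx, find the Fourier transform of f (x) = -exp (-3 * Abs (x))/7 -6/ (7 * k^2 + 63)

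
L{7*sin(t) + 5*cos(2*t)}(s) 7/(s^2 + 1) + 5*s/(s^2 + 4)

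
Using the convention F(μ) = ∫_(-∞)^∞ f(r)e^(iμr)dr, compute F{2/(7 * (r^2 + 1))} 2 * pi * exp(-Abs(μ))/7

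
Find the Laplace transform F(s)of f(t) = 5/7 5/(7 * s)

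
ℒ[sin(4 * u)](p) 4/(p^2 + 16)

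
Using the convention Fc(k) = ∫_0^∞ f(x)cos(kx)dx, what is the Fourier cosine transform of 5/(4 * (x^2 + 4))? 5 * pi * exp(-2 * k)/16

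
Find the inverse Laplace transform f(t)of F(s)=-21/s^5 -7*t^4/8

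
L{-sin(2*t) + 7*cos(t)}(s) 7*s/(s^2 + 1) - 2/(s^2 + 4)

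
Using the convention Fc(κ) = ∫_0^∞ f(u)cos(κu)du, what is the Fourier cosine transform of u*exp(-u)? (1 - κ^2)/(κ^2 + 1)^2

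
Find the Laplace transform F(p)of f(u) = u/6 1/(6*p^2)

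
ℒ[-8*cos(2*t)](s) -8*s/(s^2 + 4)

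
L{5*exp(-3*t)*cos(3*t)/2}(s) 5*(s + 3)/(2*((s + 3)^2 + 9))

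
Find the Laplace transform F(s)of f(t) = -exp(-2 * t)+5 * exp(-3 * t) 5/(s+3) - 1/(s+2)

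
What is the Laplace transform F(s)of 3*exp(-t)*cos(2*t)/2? 3*(s + 1)/(2*((s + 1)^2 + 4))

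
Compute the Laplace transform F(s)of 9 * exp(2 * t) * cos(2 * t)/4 9 * (s - 2)/(4 * ((s - 2)^2 + 4))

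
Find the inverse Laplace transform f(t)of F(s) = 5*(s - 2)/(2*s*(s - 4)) 5*exp(2*t)*cosh(2*t)/2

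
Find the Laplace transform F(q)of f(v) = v q^(-2)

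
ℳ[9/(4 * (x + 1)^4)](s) 3 * gamma(s) * gamma(4 - s)/8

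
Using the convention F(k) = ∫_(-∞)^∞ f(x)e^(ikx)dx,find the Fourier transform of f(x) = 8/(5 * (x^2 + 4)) 4 * pi * exp(-2 * Abs(k))/5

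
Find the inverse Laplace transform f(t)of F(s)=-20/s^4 -10*t^3/3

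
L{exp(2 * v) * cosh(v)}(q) (q - 2)/((q - 2)^2-1)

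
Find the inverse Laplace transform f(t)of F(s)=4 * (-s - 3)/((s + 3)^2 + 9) -4 * exp(-3 * t) * cos(3 * t)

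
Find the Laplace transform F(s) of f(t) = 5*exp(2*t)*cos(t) 5*(s - 2) /((s - 2) ^2 + 1) 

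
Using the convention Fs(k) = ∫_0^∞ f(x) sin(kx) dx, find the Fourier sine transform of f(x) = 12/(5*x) 6*pi/5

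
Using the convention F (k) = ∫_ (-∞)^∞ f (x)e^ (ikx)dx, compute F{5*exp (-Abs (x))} 10/ (k^2 + 1)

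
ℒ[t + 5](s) 5/s + s^ (-2)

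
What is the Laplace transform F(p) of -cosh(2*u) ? -p/(p^2 - 4) 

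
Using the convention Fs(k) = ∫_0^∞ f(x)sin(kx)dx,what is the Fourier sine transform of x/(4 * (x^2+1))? pi * exp(-k)/8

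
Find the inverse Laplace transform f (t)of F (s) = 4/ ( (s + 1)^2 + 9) 4*exp (-t)*sin (3*t)/3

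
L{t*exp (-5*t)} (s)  (s+5)^ (-2)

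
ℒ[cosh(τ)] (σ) σ/(σ^2 - 1)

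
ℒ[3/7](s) 3/(7 * s)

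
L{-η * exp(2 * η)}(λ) -1/(λ - 2)^2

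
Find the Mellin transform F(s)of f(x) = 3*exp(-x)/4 3*gamma(s)/4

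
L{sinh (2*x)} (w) 2/ (w^2-4)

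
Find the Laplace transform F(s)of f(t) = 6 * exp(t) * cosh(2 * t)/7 6 * (s - 1)/(7 * ((s - 1)^2-4))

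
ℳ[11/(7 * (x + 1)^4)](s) 11 * gamma(s) * gamma(4 - s)/42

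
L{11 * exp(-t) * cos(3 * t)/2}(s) 11 * (s + 1)/(2 * ((s + 1)^2 + 9))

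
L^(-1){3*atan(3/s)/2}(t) 3*sin(3*t)/(2*t)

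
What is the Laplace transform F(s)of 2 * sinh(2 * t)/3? 4/(3 * (s^2 - 4))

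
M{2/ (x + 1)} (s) 2*pi*csc (pi*s)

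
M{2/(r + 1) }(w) 2*pi*csc(pi*w) 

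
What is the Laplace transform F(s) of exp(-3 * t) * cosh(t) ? (s + 3) /((s + 3) ^2 - 1) 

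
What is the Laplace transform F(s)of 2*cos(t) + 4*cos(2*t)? 2*s/(s^2 + 1) + 4*s/(s^2 + 4)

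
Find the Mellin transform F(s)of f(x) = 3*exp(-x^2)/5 3*gamma(s/2)/10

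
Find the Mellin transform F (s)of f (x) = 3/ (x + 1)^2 -3 * pi * (s - 1)/sin (pi * s)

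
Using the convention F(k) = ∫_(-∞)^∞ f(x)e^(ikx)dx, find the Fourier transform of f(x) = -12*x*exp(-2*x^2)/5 -3*sqrt(2)*I*sqrt(pi)*k*exp(-k^2/8)/10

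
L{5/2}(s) 5/(2*s)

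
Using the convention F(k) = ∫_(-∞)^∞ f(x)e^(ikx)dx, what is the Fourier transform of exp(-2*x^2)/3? sqrt(2)*sqrt(pi)*exp(-k^2/8)/6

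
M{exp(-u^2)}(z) gamma(z/2)/2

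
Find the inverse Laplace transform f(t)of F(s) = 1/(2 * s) 1/2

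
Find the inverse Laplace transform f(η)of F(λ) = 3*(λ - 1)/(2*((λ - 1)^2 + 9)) 3*exp(η)*cos(3*η)/2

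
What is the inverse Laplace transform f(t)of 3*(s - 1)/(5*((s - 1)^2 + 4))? 3*exp(t)*cos(2*t)/5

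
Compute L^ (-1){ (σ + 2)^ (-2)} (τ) τ * exp (-2 * τ)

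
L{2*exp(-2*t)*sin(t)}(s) 2/((s + 2)^2 + 1)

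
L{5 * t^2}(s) 10/s^3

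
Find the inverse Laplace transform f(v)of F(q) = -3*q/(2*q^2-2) -3*cosh(v)/2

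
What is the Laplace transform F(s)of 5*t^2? 10/s^3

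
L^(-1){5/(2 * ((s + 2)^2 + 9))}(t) 5 * exp(-2 * t) * sin(3 * t)/6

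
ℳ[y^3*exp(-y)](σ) gamma(σ+3)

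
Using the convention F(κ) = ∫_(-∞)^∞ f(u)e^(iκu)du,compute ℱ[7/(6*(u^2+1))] 7*pi*exp(-Abs(κ))/6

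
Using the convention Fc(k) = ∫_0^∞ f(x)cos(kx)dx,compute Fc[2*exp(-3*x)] 6/(k^2 + 9)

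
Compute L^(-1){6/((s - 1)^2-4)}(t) 3*exp(t)*sinh(2*t)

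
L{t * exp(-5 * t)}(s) (s + 5)^(-2)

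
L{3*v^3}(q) 18/q^4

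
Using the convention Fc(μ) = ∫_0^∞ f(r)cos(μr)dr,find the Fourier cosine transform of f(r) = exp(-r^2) sqrt(pi)*exp(-μ^2/4)/2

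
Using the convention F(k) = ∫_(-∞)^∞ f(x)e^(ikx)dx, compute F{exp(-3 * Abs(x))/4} 3/(2 * (k^2 + 9))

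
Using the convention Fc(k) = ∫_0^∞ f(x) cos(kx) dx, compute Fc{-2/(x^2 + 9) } -pi*exp(-3*k) /3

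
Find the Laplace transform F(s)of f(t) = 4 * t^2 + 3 8/s^3 + 3/s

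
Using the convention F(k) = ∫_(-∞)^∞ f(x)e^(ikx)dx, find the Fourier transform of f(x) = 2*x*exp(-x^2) I*sqrt(pi)*k*exp(-k^2/4)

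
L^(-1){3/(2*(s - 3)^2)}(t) 3*t*exp(3*t)/2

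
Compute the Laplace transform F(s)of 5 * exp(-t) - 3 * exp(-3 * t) 5/(s + 1) - 3/(s + 3)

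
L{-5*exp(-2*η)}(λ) -5/(λ + 2)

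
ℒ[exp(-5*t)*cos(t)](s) (s + 5)/((s + 5)^2 + 1)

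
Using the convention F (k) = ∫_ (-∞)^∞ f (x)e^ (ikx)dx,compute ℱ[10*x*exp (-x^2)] 5*I*sqrt (pi)*k*exp (-k^2/4)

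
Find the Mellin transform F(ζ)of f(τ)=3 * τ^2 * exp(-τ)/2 3 * gamma(ζ + 2)/2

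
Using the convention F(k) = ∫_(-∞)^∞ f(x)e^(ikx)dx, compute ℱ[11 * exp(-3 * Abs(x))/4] 33/(2 * (k^2 + 9))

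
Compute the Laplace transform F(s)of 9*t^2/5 18/(5*s^3)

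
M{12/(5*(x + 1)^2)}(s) -12*pi*(s - 1)/(5*sin(pi*s))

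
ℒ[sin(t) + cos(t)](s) s/(s^2 + 1) + 1/(s^2 + 1)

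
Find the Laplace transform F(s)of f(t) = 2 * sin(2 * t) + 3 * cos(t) 4/(s^2 + 4) + 3 * s/(s^2 + 1)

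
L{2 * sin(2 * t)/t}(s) 2 * atan(2/s)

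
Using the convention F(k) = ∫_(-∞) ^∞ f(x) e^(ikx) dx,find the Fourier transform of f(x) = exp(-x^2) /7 sqrt(pi)*exp(-k^2/4) /7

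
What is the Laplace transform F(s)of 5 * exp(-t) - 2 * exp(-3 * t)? 5/(s+1) - 2/(s+3)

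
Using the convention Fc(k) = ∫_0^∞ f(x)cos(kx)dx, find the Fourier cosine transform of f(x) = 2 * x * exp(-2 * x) 2 * (4 - k^2)/(k^2 + 4)^2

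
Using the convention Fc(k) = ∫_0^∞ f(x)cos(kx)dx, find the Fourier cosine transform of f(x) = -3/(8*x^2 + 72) -pi*exp(-3*k)/16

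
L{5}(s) 5/s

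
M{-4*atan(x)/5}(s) 2*pi*sec(pi*s/2)/(5*s)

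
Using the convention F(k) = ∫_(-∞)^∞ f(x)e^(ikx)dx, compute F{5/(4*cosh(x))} 5*pi/(4*cosh(pi*k/2))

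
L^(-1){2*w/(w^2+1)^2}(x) x*sin(x)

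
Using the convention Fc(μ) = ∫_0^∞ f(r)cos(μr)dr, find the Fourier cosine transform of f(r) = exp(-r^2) sqrt(pi)*exp(-μ^2/4)/2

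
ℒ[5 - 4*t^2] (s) 5/s - 8/s^3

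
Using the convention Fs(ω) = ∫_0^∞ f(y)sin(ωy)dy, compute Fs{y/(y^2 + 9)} pi*exp(-3*ω)/2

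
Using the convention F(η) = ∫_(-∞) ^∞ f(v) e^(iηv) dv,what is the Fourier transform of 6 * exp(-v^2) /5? 6 * sqrt(pi) * exp(-η^2/4) /5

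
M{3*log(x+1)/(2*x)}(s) -3*pi*csc(pi*s)/(2*s - 2)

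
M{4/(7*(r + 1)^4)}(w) 2*gamma(w)*gamma(4 - w)/21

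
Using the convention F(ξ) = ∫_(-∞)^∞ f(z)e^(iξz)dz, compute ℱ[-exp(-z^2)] -sqrt(pi)*exp(-ξ^2/4)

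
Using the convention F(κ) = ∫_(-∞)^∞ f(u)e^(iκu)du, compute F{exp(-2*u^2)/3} sqrt(2)*sqrt(pi)*exp(-κ^2/8)/6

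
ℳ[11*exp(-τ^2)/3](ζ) 11*gamma(ζ/2)/6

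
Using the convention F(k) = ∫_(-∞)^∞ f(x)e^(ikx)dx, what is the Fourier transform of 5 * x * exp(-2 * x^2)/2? 5 * sqrt(2) * I * sqrt(pi) * k * exp(-k^2/8)/16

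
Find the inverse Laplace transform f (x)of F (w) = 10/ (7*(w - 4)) 10*exp (4*x)/7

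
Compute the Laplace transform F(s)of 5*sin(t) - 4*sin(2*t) 5/(s^2 + 1) - 8/(s^2 + 4)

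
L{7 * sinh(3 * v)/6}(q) 7/(2 * (q^2 - 9))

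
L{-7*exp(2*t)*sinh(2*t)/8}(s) -7/(4*s*(s - 4))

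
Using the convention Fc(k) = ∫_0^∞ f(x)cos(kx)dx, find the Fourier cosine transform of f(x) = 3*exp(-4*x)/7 12/(7*(k^2 + 16))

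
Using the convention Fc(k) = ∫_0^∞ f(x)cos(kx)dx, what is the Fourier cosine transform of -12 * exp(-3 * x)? -36/(k^2 + 9)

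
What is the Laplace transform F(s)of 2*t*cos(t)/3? 2*(s^2 - 1)/(3*(s^2 + 1)^2)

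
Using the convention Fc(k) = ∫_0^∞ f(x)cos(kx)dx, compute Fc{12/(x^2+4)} 3 * pi * exp(-2 * k)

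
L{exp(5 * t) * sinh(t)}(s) 1/((s - 5)^2 - 1)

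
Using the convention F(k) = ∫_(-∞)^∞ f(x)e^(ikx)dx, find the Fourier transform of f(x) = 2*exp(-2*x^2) sqrt(2)*sqrt(pi)*exp(-k^2/8)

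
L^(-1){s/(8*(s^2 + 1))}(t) cos(t)/8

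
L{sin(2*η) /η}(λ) atan(2/λ) 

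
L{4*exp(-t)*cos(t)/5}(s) 4*(s + 1)/(5*((s + 1)^2 + 1))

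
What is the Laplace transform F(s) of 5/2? 5/(2 * s) 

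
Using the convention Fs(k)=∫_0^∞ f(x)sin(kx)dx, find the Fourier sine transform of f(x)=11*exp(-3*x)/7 11*k/(7*(k^2 + 9))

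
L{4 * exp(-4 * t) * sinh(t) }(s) 4/((s + 4) ^2 - 1) 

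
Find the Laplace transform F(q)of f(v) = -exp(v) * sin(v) -1/((q - 1)^2 + 1)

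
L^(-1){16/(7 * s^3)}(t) 8 * t^2/7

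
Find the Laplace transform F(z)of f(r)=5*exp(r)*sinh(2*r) 10/((z - 1)^2-4)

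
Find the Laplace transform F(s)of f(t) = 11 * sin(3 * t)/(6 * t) 11 * atan(3/s)/6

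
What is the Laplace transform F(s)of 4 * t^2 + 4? 4/s + 8/s^3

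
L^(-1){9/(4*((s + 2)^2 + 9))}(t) 3*exp(-2*t)*sin(3*t)/4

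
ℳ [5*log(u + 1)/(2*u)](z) -5*pi*csc(pi*z)/(2*z - 2)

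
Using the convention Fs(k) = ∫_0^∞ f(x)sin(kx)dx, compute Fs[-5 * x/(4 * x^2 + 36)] -5 * pi * exp(-3 * k)/8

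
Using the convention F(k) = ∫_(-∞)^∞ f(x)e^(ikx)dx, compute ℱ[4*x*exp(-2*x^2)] sqrt(2)*I*sqrt(pi)*k*exp(-k^2/8)/2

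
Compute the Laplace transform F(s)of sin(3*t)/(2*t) atan(3/s)/2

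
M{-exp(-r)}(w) -gamma(w)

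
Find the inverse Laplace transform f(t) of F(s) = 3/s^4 t^3/2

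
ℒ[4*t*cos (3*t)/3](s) 4*(s^2 - 9)/ (3*(s^2 + 9)^2)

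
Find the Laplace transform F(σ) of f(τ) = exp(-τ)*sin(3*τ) 3/((σ + 1) ^2 + 9) 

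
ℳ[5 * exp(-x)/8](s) 5 * gamma(s)/8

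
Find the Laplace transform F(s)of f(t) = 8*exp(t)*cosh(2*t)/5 8*(s - 1)/(5*((s - 1)^2 - 4))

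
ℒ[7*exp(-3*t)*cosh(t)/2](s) 7*(s + 3)/(2*((s + 3)^2-1))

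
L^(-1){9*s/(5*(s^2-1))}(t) 9*cosh(t)/5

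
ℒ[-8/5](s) -8/(5 * s)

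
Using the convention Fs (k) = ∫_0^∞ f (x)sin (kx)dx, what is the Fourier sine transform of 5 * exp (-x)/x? 5 * atan (k)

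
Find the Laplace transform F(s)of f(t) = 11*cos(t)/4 11*s/(4*(s^2 + 1))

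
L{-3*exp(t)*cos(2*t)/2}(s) 3*(1 - s)/(2*((s - 1)^2 + 4))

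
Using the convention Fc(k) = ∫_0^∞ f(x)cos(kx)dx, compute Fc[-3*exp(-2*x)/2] -3/(k^2 + 4)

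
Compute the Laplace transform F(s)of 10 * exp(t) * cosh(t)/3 10 * (s - 1)/(3 * s * (s - 2))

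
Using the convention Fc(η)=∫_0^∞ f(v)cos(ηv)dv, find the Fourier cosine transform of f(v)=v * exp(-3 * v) (9 - η^2)/(η^2 + 9)^2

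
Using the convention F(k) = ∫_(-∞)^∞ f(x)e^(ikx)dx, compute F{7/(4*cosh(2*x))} 7*pi/(8*cosh(pi*k/4))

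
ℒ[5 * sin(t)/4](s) 5/(4 * (s^2 + 1))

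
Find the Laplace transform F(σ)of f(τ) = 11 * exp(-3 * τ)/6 11/(6 * (σ + 3))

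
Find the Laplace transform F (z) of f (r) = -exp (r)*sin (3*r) -3/ ( (z - 1) ^2 + 9) 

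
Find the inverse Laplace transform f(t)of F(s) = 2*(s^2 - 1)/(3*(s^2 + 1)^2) 2*t*cos(t)/3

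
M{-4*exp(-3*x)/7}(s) -4*gamma(s)/(7*3^s)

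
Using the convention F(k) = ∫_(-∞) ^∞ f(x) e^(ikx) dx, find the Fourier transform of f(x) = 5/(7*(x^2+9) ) 5*pi*exp(-3*Abs(k) ) /21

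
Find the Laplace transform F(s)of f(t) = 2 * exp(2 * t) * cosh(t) 2 * (s - 2)/((s - 2)^2 - 1)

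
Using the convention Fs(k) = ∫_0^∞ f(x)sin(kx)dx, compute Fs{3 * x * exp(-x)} 6 * k/(k^2 + 1)^2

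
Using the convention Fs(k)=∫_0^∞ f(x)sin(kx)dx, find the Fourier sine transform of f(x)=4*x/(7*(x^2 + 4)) 2*pi*exp(-2*k)/7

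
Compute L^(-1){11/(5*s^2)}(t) 11*t/5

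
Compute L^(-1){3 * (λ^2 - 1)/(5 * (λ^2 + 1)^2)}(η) 3 * η * cos(η)/5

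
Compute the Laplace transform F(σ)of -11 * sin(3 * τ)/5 -33/(5 * σ^2 + 45)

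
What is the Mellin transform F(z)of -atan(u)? pi*sec(pi*z/2)/(2*z)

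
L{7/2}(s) 7/(2 * s)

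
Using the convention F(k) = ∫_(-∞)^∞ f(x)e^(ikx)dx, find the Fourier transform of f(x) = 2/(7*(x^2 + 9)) 2*pi*exp(-3*Abs(k))/21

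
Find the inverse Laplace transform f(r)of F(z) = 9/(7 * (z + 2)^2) 9 * r * exp(-2 * r)/7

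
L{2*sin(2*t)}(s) 4/(s^2 + 4)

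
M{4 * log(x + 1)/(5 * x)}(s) -4 * pi * csc(pi * s)/(5 * s - 5)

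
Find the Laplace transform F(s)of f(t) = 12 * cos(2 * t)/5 12 * s/(5 * (s^2 + 4))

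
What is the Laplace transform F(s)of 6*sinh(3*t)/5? 18/(5*(s^2 - 9))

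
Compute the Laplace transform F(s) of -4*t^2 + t s^(-2) - 8/s^3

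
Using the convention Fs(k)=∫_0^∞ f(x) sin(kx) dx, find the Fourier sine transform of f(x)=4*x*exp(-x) 8*k/(k^2 + 1) ^2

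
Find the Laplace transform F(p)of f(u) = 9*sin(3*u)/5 27/(5*(p^2+9))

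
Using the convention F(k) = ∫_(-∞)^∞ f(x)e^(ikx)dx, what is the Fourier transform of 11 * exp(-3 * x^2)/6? 11 * sqrt(3) * sqrt(pi) * exp(-k^2/12)/18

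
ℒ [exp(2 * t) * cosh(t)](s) (s - 2) /((s - 2) ^2 - 1) 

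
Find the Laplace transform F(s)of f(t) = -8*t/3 -8/(3*s^2)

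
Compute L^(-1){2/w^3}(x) x^2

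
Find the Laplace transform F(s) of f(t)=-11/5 -11/(5*s) 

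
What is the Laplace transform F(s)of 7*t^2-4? 14/s^3-4/s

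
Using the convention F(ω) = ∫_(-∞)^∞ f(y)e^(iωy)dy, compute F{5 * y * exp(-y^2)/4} 5 * I * sqrt(pi) * ω * exp(-ω^2/4)/8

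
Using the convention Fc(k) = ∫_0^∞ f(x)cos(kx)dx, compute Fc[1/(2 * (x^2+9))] pi * exp(-3 * k)/12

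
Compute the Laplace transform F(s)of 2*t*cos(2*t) 2*(s^2-4)/(s^2 + 4)^2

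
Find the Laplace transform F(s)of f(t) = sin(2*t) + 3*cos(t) 3*s/(s^2 + 1) + 2/(s^2 + 4)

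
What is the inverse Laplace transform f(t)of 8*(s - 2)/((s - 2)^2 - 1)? 8*exp(2*t)*cosh(t)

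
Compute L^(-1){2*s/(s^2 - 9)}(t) 2*cosh(3*t)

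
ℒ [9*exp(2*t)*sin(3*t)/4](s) 27/(4*((s - 2)^2+9))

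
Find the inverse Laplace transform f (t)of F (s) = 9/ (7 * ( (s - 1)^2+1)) 9 * exp (t) * sin (t)/7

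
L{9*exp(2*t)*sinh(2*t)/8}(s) 9/(4*s*(s - 4))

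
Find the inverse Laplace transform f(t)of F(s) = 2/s 2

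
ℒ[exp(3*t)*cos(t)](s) (s - 3)/((s - 3)^2 + 1)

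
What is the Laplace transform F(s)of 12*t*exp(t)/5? 12/(5*(s - 1)^2)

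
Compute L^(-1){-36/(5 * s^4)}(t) -6 * t^3/5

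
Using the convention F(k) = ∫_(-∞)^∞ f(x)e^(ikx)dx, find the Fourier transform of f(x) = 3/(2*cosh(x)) 3*pi/(2*cosh(pi*k/2))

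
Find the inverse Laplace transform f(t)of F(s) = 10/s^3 5*t^2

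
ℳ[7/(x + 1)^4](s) 7*gamma(s)*gamma(4 - s)/6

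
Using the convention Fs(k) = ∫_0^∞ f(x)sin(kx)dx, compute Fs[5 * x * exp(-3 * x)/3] 10 * k/(k^2+9)^2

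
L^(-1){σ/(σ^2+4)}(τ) cos(2*τ)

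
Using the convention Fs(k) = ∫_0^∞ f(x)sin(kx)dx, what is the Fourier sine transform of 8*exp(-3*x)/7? 8*k/(7*(k^2 + 9))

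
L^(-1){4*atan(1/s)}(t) 4*sin(t)/t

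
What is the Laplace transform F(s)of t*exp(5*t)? (s - 5)^(-2)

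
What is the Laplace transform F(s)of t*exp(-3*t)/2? 1/(2*(s + 3)^2)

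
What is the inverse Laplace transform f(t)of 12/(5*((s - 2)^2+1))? 12*exp(2*t)*sin(t)/5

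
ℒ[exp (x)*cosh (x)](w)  (w - 1)/ (w*(w - 2))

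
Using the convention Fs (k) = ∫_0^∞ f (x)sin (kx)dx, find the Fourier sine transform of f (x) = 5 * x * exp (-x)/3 10 * k/ (3 * (k^2 + 1)^2)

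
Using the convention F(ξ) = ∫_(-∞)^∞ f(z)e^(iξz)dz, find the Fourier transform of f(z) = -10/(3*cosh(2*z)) -5*pi/(3*cosh(pi*ξ/4))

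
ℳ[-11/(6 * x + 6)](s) -11 * pi * csc(pi * s) /6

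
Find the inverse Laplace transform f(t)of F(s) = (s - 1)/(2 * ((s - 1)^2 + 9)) exp(t) * cos(3 * t)/2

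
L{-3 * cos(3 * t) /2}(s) -3 * s/(2 * s^2 + 18) 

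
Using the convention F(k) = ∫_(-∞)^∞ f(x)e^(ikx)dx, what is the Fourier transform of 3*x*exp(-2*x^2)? 3*sqrt(2)*I*sqrt(pi)*k*exp(-k^2/8)/8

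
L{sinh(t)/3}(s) 1/(3*(s^2 - 1))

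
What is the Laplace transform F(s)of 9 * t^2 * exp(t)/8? 9/(4 * (s - 1)^3)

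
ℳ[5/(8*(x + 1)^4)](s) 5*gamma(s)*gamma(4 - s)/48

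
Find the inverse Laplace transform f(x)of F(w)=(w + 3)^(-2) x*exp(-3*x)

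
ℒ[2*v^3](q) 12/q^4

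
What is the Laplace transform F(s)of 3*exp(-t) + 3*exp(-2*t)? 3/(s + 1) + 3/(s + 2)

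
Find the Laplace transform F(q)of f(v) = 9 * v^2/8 9/(4 * q^3)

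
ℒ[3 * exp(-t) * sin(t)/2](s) 3/(2 * ((s + 1)^2 + 1))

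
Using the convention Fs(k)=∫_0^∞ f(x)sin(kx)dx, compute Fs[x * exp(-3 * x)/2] 3 * k/(k^2 + 9)^2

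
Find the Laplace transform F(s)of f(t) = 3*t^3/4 9/(2*s^4)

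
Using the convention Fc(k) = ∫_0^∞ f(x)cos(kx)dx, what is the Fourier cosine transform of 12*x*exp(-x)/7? 12*(1 - k^2)/(7*(k^2 + 1)^2)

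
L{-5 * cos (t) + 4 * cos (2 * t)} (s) 4 * s/ (s^2 + 4) - 5 * s/ (s^2 + 1)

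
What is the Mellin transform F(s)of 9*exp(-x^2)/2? 9*gamma(s/2)/4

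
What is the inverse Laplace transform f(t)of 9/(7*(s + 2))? 9*exp(-2*t)/7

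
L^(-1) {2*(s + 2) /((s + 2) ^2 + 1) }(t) 2*exp(-2*t)*cos(t) 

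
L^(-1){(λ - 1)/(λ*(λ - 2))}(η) exp(η)*cosh(η)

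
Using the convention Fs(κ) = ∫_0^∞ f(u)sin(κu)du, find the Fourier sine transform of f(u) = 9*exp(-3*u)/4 9*κ/(4*(κ^2 + 9))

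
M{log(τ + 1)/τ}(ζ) -pi * csc(pi * ζ)/(ζ - 1)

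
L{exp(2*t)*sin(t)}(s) 1/((s - 2)^2+1)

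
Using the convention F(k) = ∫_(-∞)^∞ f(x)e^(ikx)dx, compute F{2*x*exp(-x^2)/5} I*sqrt(pi)*k*exp(-k^2/4)/5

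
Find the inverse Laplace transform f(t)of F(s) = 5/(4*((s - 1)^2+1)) 5*exp(t)*sin(t)/4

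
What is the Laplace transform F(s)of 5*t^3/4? 15/(2*s^4)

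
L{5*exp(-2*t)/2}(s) 5/(2*(s + 2))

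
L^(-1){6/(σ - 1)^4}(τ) τ^3*exp(τ)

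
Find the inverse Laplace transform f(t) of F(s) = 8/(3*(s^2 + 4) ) 4*sin(2*t) /3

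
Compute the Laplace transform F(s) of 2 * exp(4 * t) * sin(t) 2/((s - 4) ^2 + 1) 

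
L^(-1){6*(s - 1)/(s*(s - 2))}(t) 6*exp(t)*cosh(t)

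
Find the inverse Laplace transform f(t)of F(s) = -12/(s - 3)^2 -12*t*exp(3*t)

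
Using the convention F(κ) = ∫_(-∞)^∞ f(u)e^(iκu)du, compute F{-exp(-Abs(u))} -2/(κ^2 + 1)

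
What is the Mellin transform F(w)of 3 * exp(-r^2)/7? 3 * gamma(w/2)/14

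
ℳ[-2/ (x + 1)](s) -2*pi*csc (pi*s)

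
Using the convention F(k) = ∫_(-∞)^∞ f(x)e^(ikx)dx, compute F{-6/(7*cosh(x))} -6*pi/(7*cosh(pi*k/2))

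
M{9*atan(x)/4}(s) -9*pi*sec(pi*s/2)/(8*s)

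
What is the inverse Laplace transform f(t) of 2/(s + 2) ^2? 2 * t * exp(-2 * t) 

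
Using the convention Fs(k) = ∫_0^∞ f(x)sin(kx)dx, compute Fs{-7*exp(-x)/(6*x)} -7*atan(k)/6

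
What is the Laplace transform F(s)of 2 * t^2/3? 4/(3 * s^3)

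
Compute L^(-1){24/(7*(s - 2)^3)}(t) 12*t^2*exp(2*t)/7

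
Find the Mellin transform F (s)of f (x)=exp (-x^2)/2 gamma (s/2)/4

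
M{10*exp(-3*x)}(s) 10*gamma(s)/3^s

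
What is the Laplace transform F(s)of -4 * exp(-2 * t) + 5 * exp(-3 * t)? 5/(s + 3) - 4/(s + 2)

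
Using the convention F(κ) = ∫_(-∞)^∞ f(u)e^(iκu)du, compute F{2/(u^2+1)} 2*pi*exp(-Abs(κ))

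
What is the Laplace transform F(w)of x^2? 2/w^3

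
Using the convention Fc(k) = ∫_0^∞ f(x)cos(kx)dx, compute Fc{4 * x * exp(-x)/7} 4 * (1 - k^2)/(7 * (k^2 + 1)^2)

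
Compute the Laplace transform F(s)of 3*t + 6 6/s + 3/s^2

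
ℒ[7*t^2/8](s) 7/(4*s^3) 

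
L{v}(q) q^(-2)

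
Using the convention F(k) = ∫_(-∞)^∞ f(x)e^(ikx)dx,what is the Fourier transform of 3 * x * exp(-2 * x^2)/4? 3 * sqrt(2) * I * sqrt(pi) * k * exp(-k^2/8)/32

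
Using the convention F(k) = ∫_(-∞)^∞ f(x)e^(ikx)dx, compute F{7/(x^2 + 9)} 7 * pi * exp(-3 * Abs(k))/3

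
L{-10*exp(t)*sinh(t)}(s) -10/(s*(s - 2))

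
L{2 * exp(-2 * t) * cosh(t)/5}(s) 2 * (s + 2)/(5 * ((s + 2)^2 - 1))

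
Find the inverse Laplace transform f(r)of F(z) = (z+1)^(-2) r * exp(-r)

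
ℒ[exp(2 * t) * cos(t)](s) (s - 2)/((s - 2)^2 + 1)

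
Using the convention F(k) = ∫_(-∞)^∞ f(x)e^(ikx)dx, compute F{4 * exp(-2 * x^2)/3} 2 * sqrt(2) * sqrt(pi) * exp(-k^2/8)/3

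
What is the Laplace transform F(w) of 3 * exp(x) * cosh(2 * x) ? 3 * (w - 1) /((w - 1) ^2 - 4) 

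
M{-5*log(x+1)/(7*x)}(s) 5*pi*csc(pi*s)/(7*(s - 1))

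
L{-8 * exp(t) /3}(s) -8/(3 * s - 3) 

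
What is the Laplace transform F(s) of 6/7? 6/(7*s) 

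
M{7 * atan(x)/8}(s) -7 * pi * sec(pi * s/2)/(16 * s)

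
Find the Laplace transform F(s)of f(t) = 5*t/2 5/(2*s^2)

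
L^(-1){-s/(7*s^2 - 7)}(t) -cosh(t)/7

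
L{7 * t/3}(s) 7/(3 * s^2)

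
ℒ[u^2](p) 2/p^3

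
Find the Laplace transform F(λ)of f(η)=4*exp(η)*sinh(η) 4/(λ*(λ - 2))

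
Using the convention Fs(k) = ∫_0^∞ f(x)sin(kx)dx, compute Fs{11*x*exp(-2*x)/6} 22*k/(3*(k^2 + 4)^2)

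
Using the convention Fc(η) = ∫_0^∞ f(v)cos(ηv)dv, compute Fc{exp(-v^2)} sqrt(pi)*exp(-η^2/4)/2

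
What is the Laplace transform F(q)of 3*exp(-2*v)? 3/(q + 2)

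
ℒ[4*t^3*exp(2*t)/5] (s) 24/(5*(s - 2)^4)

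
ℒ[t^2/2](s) s^(-3)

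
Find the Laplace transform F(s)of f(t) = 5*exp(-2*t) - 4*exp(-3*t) 5/(s + 2) - 4/(s + 3)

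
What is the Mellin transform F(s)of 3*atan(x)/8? -3*pi*sec(pi*s/2)/(16*s)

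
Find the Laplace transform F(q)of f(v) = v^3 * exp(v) 6/(q - 1)^4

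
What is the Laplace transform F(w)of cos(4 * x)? w/(w^2 + 16)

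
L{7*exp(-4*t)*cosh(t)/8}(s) 7*(s+4)/(8*((s+4)^2 - 1))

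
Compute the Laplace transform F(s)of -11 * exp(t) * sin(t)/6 -11/(6 * (s - 1)^2 + 6)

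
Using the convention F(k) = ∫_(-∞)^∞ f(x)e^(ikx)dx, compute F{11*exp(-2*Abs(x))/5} 44/(5*(k^2 + 4))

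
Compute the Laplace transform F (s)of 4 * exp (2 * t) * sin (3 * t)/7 12/ (7 * ( (s - 2)^2+9))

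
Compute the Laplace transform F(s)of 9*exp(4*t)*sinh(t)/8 9/(8*((s - 4)^2 - 1))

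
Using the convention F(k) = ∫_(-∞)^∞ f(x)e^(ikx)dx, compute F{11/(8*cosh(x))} 11*pi/(8*cosh(pi*k/2))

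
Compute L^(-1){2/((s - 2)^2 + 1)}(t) 2*exp(2*t)*sin(t)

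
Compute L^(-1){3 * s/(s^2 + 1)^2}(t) 3 * t * sin(t)/2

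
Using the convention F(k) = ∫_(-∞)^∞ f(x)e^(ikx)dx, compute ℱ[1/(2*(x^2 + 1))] pi*exp(-Abs(k))/2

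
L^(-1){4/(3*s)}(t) 4/3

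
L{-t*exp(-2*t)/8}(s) -1/(8*(s + 2)^2)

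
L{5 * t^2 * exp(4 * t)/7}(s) 10/(7 * (s - 4)^3)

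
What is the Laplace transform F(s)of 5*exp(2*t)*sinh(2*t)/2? 5/(s*(s - 4))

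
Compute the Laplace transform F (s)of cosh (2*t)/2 s/ (2*(s^2-4))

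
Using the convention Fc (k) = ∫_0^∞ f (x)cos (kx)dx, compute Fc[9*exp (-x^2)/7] 9*sqrt (pi)*exp (-k^2/4)/14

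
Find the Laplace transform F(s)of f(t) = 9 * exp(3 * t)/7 9/(7 * (s - 3))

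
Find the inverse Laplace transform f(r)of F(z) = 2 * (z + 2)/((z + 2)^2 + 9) 2 * exp(-2 * r) * cos(3 * r)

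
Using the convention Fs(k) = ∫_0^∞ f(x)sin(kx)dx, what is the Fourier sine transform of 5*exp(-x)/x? 5*atan(k)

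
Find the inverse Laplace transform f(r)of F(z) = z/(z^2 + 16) cos(4*r)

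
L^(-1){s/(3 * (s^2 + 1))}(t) cos(t)/3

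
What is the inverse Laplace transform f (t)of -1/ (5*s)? -1/5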